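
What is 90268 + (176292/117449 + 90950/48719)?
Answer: 516532570965206/5721997831 ≈ 90271.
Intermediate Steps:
90268 + (176292/117449 + 90950/48719) = 90268 + 19270756498/5721997831 = 516532570965206/5721997831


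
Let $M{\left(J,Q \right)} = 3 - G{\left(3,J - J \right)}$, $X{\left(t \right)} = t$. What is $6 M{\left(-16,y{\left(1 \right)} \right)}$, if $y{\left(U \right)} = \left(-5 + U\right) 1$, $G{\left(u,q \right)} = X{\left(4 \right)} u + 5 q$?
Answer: $-54$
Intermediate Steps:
$G{\left(u,q \right)} = 4 u + 5 q$
$y{\left(U \right)} = -5 + U$
$M{\left(J,Q \right)} = -9$ ($M{\left(J,Q \right)} = 3 - \left(4 \cdot 3 + 5 \left(J - J\right)\right) = 3 - \left(12 + 5 \cdot 0\right) = 3 - \left(12 + 0\right) = 3 - 12 = -9$)
$6 M{\left(-16,y{\left(1 \right)} \right)} = 6 \left(-9\right) = -54$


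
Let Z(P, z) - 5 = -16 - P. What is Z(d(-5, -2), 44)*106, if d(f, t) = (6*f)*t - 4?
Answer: -7102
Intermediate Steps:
d(f, t) = -4 + 6*f*t (d(f, t) = 6*f*t - 4 = -4 + 6*f*t)
Z(P, z) = -11 - P (Z(P, z) = 5 + (-16 - P) = -11 - P)
Z(d(-5, -2), 44)*106 = (-11 - (-4 + 6*(-5)*(-2)))*106 = (-11 - (-4 + 60))*106 = (-11 - 1*56)*106 = (-11 - 56)*106 = -67*106 = -7102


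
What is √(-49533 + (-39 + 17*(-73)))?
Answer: 7*I*√1037 ≈ 225.42*I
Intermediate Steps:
√(-49533 + (-39 + 17*(-73))) = √(-49533 + (-39 - 1241)) = √(-49533 - 1280) = √(-50813) = 7*I*√1037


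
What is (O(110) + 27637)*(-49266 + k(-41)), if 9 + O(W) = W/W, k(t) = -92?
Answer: -1363712182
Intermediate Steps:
O(W) = -8 (O(W) = -9 + W/W = -9 + 1 = -8)
(O(110) + 27637)*(-49266 + k(-41)) = (-8 + 27637)*(-49266 - 92) = 27629*(-49358) = -1363712182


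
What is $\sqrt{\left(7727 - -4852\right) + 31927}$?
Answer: $17 \sqrt{154} \approx 210.96$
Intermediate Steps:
$\sqrt{\left(7727 - -4852\right) + 31927} = \sqrt{\left(7727 + 4852\right) + 31927} = \sqrt{12579 + 31927} = \sqrt{44506} = 17 \sqrt{154}$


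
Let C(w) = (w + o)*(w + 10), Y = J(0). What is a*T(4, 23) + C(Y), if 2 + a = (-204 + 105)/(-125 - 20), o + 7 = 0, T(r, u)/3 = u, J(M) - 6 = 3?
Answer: -7669/145 ≈ -52.890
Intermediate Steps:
J(M) = 9 (J(M) = 6 + 3 = 9)
T(r, u) = 3*u
Y = 9
o = -7 (o = -7 + 0 = -7)
a = -191/145 (a = -2 + (-204 + 105)/(-125 - 20) = -2 - 99/(-145) = -2 - 99*(-1/145) = -2 + 99/145 = -191/145 ≈ -1.3172)
C(w) = (-7 + w)*(10 + w) (C(w) = (w - 7)*(w + 10) = (-7 + w)*(10 + w))
a*T(4, 23) + C(Y) = -573*23/145 + (-70 + 9**2 + 3*9) = -191/145*69 + (-70 + 81 + 27) = -13179/145 + 38 = -7669/145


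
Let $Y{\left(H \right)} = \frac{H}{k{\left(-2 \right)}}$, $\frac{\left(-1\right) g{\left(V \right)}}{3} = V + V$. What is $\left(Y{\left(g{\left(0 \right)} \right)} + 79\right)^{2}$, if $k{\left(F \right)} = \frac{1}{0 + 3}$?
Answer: $6241$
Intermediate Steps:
$k{\left(F \right)} = \frac{1}{3}$
$g{\left(V \right)} = - 6 V$ ($g{\left(V \right)} = - 3 \left(V + V\right) = - 3 \cdot 2 V = - 6 V$)
$Y{\left(H \right)} = 3 H$ ($Y{\left(H \right)} = H \frac{1}{\frac{1}{3}} = H 3 = 3 H$)
$\left(Y{\left(g{\left(0 \right)} \right)} + 79\right)^{2} = \left(3 \left(\left(-6\right) 0\right) + 79\right)^{2} = \left(3 \cdot 0 + 79\right)^{2} = \left(0 + 79\right)^{2} = 79^{2} = 6241$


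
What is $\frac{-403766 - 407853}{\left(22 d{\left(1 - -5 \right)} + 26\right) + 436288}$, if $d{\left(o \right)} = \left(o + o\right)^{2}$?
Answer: $- \frac{811619}{439482} \approx -1.8468$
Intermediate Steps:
$d{\left(o \right)} = 4 o^{2}$ ($d{\left(o \right)} = \left(2 o\right)^{2} = 4 o^{2}$)
$\frac{-403766 - 407853}{\left(22 d{\left(1 - -5 \right)} + 26\right) + 436288} = \frac{-403766 - 407853}{\left(22 \cdot 4 \left(1 - -5\right)^{2} + 26\right) + 436288} = - \frac{811619}{\left(22 \cdot 4 \left(1 + 5\right)^{2} + 26\right) + 436288} = - \frac{811619}{\left(22 \cdot 4 \cdot 6^{2} + 26\right) + 436288} = - \frac{811619}{\left(22 \cdot 4 \cdot 36 + 26\right) + 436288} = - \frac{811619}{\left(22 \cdot 144 + 26\right) + 436288} = - \frac{811619}{\left(3168 + 26\right) + 436288} = - \frac{811619}{3194 + 436288} = - \frac{811619}{439482}$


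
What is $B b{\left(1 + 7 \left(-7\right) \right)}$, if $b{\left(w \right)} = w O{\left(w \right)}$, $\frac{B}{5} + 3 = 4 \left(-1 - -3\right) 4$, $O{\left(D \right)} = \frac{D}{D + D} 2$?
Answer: $-6960$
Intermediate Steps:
$O{\left(D \right)} = 1$ ($O{\left(D \right)} = \frac{D}{2 D} 2 = \frac{1}{2 D} D 2 = \frac{1}{2} \cdot 2 = 1$)
$B = 145$ ($B = -15 + 5 \cdot 4 \left(-1 - -3\right) 4 = -15 + 5 \cdot 4 \left(-1 + 3\right) 4 = -15 + 5 \cdot 4 \cdot 2 \cdot 4 = -15 + 5 \cdot 8 \cdot 4 = -15 + 5 \cdot 32 = -15 + 160 = 145$)
$b{\left(w \right)} = w$ ($b{\left(w \right)} = w 1 = w$)
$B b{\left(1 + 7 \left(-7\right) \right)} = 145 \left(1 + 7 \left(-7\right)\right) = 145 \left(1 - 49\right) = 145 \left(-48\right) = -6960$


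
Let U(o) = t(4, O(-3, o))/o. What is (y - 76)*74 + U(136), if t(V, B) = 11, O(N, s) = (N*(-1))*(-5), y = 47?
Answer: -291845/136 ≈ -2145.9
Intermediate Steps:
O(N, s) = 5*N (O(N, s) = -N*(-5) = 5*N)
U(o) = 11/o
(y - 76)*74 + U(136) = (47 - 76)*74 + 11/136 = -29*74 + 11*(1/136) = -2146 + 11/136 = -291845/136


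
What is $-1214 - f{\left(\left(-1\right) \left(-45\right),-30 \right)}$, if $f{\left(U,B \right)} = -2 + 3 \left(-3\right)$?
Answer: $-1203$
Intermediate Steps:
$f{\left(U,B \right)} = -11$ ($f{\left(U,B \right)} = -2 - 9 = -11$)
$-1214 - f{\left(\left(-1\right) \left(-45\right),-30 \right)} = -1214 - -11 = -1214 + 11 = -1203$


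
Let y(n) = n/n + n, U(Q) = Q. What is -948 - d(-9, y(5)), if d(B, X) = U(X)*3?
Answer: -966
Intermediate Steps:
y(n) = 1 + n
d(B, X) = 3*X (d(B, X) = X*3 = 3*X)
-948 - d(-9, y(5)) = -948 - 3*(1 + 5) = -948 - 3*6 = -948 - 1*18 = -948 - 18 = -966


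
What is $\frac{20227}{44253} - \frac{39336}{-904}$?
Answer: $\frac{219877652}{5000589} \approx 43.97$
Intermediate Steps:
$\frac{20227}{44253} - \frac{39336}{-904} = 20227 \cdot \frac{1}{44253} - - \frac{4917}{113} = \frac{20227}{44253} + \frac{4917}{113} = \frac{219877652}{5000589}$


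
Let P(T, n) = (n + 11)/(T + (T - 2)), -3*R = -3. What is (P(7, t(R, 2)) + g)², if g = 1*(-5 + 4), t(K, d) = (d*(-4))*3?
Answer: 625/144 ≈ 4.3403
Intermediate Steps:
R = 1 (R = -⅓*(-3) = 1)
t(K, d) = -12*d (t(K, d) = -4*d*3 = -12*d)
P(T, n) = (11 + n)/(-2 + 2*T) (P(T, n) = (11 + n)/(T + (-2 + T)) = (11 + n)/(-2 + 2*T))
g = -1 (g = 1*(-1) = -1)
(P(7, t(R, 2)) + g)² = ((11 - 12*2)/(2*(-1 + 7)) - 1)² = ((½)*(11 - 24)/6 - 1)² = ((½)*(⅙)*(-13) - 1)² = (-13/12 - 1)² = (-25/12)² = 625/144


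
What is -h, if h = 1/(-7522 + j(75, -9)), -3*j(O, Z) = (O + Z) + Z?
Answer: 1/7541 ≈ 0.00013261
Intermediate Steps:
j(O, Z) = -2*Z/3 - O/3 (j(O, Z) = -((O + Z) + Z)/3 = -(O + 2*Z)/3 = -2*Z/3 - O/3)
h = -1/7541 (h = 1/(-7522 + (-2/3*(-9) - 1/3*75)) = 1/(-7522 + (6 - 25)) = 1/(-7522 - 19) = 1/(-7541) = -1/7541 ≈ -0.00013261)
-h = -1*(-1/7541) = 1/7541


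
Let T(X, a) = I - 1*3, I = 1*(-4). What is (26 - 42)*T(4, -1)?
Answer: 112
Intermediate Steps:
I = -4
T(X, a) = -7 (T(X, a) = -4 - 1*3 = -4 - 3 = -7)
(26 - 42)*T(4, -1) = (26 - 42)*(-7) = -16*(-7) = 112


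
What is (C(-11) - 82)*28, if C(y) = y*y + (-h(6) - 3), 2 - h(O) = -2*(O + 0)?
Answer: 616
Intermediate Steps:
h(O) = 2 + 2*O (h(O) = 2 - (-2)*(O + 0) = 2 - (-2)*O = 2 + 2*O)
C(y) = -17 + y² (C(y) = y*y + (-(2 + 2*6) - 3) = y² + (-(2 + 12) - 3) = y² + (-1*14 - 3) = y² + (-14 - 3) = y² - 17 = -17 + y²)
(C(-11) - 82)*28 = ((-17 + (-11)²) - 82)*28 = ((-17 + 121) - 82)*28 = (104 - 82)*28 = 22*28 = 616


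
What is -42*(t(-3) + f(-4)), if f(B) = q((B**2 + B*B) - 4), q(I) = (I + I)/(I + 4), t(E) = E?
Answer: 105/2 ≈ 52.500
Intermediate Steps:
q(I) = 2*I/(4 + I) (q(I) = (2*I)/(4 + I) = 2*I/(4 + I))
f(B) = (-4 + 2*B**2)/B**2 (f(B) = 2*((B**2 + B*B) - 4)/(4 + ((B**2 + B*B) - 4)) = 2*((B**2 + B**2) - 4)/(4 + ((B**2 + B**2) - 4)) = 2*(2*B**2 - 4)/(4 + (2*B**2 - 4)) = 2*(-4 + 2*B**2)/(4 + (-4 + 2*B**2)) = 2*(-4 + 2*B**2)/((2*B**2)) = 2*(-4 + 2*B**2)*(1/(2*B**2)) = (-4 + 2*B**2)/B**2)
-42*(t(-3) + f(-4)) = -42*(-3 + (2 - 4/(-4)**2)) = -42*(-3 + (2 - 4*1/16)) = -42*(-3 + (2 - 1/4)) = -42*(-3 + 7/4) = -42*(-5/4) = 105/2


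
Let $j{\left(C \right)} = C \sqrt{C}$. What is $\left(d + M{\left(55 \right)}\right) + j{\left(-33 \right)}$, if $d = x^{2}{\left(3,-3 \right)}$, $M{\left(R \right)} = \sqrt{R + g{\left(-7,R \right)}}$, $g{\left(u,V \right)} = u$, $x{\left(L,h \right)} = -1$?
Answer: $1 + 4 \sqrt{3} - 33 i \sqrt{33} \approx 7.9282 - 189.57 i$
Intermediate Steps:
$j{\left(C \right)} = C^{\frac{3}{2}}$
$M{\left(R \right)} = \sqrt{-7 + R}$ ($M{\left(R \right)} = \sqrt{R - 7} = \sqrt{-7 + R}$)
$d = 1$ ($d = \left(-1\right)^{2} = 1$)
$\left(d + M{\left(55 \right)}\right) + j{\left(-33 \right)} = \left(1 + \sqrt{-7 + 55}\right) + \left(-33\right)^{\frac{3}{2}} = \left(1 + \sqrt{48}\right) - 33 i \sqrt{33} = \left(1 + 4 \sqrt{3}\right) - 33 i \sqrt{33} = 1 + 4 \sqrt{3} - 33 i \sqrt{33}$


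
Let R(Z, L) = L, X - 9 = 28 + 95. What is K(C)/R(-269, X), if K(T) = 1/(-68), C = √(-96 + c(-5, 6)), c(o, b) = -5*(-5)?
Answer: -1/8976 ≈ -0.00011141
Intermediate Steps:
X = 132 (X = 9 + (28 + 95) = 9 + 123 = 132)
c(o, b) = 25
C = I*√71 (C = √(-96 + 25) = √(-71) = I*√71 ≈ 8.4261*I)
K(T) = -1/68
K(C)/R(-269, X) = -1/68/132 = -1/68*1/132 = -1/8976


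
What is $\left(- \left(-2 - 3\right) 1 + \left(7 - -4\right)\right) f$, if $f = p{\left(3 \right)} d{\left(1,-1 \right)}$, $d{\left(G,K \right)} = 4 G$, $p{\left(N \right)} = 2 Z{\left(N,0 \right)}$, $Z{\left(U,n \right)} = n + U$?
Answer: $384$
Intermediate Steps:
$Z{\left(U,n \right)} = U + n$
$p{\left(N \right)} = 2 N$ ($p{\left(N \right)} = 2 \left(N + 0\right) = 2 N$)
$f = 24$ ($f = 2 \cdot 3 \cdot 4 \cdot 1 = 6 \cdot 4 = 24$)
$\left(- \left(-2 - 3\right) 1 + \left(7 - -4\right)\right) f = \left(- \left(-2 - 3\right) 1 + \left(7 - -4\right)\right) 24 = \left(- \left(-5\right) 1 + \left(7 + 4\right)\right) 24 = \left(\left(-1\right) \left(-5\right) + 11\right) 24 = \left(5 + 11\right) 24 = 16 \cdot 24 = 384$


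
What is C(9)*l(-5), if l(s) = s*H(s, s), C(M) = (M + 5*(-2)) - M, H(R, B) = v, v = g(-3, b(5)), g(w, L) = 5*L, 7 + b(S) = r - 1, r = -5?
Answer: -3250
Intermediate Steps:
b(S) = -13 (b(S) = -7 + (-5 - 1) = -7 - 6 = -13)
v = -65 (v = 5*(-13) = -65)
H(R, B) = -65
C(M) = -10 (C(M) = (M - 10) - M = (-10 + M) - M = -10)
l(s) = -65*s (l(s) = s*(-65) = -65*s)
C(9)*l(-5) = -(-650)*(-5) = -10*325 = -3250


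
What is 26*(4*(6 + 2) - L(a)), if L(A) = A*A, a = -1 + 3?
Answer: 728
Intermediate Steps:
a = 2
L(A) = A²
26*(4*(6 + 2) - L(a)) = 26*(4*(6 + 2) - 1*2²) = 26*(4*8 - 1*4) = 26*(32 - 4) = 26*28 = 728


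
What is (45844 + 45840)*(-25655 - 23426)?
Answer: -4499942404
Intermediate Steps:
(45844 + 45840)*(-25655 - 23426) = 91684*(-49081) = -4499942404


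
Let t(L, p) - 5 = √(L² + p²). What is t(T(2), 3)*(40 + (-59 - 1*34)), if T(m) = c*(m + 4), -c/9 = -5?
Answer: -265 - 159*√8101 ≈ -14576.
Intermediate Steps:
c = 45 (c = -9*(-5) = 45)
T(m) = 180 + 45*m (T(m) = 45*(m + 4) = 45*(4 + m) = 180 + 45*m)
t(L, p) = 5 + √(L² + p²)
t(T(2), 3)*(40 + (-59 - 1*34)) = (5 + √((180 + 45*2)² + 3²))*(40 + (-59 - 1*34)) = (5 + √((180 + 90)² + 9))*(40 + (-59 - 34)) = (5 + √(270² + 9))*(40 - 93) = (5 + √(72900 + 9))*(-53) = (5 + √72909)*(-53) = (5 + 3*√8101)*(-53) = -265 - 159*√8101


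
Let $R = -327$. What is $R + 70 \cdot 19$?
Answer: $1003$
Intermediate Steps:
$R + 70 \cdot 19 = -327 + 70 \cdot 19 = -327 + 1330 = 1003$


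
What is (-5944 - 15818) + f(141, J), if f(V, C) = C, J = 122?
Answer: -21640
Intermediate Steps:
(-5944 - 15818) + f(141, J) = (-5944 - 15818) + 122 = -21762 + 122 = -21640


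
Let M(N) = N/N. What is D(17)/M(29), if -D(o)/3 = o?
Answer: -51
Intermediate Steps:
M(N) = 1
D(o) = -3*o
D(17)/M(29) = -3*17/1 = -51*1 = -51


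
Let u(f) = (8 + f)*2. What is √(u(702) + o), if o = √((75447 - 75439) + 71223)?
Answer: √(1420 + √71231) ≈ 41.072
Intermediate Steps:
o = √71231 (o = √(8 + 71223) = √71231 ≈ 266.89)
u(f) = 16 + 2*f
√(u(702) + o) = √((16 + 2*702) + √71231) = √((16 + 1404) + √71231) = √(1420 + √71231)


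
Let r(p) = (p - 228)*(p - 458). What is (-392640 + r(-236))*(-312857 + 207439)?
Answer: 7445040832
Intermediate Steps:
r(p) = (-458 + p)*(-228 + p) (r(p) = (-228 + p)*(-458 + p) = (-458 + p)*(-228 + p))
(-392640 + r(-236))*(-312857 + 207439) = (-392640 + (104424 + (-236)**2 - 686*(-236)))*(-312857 + 207439) = (-392640 + (104424 + 55696 + 161896))*(-105418) = (-392640 + 322016)*(-105418) = -70624*(-105418) = 7445040832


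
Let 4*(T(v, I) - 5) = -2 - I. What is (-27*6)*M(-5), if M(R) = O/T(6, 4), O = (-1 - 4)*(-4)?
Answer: -6480/7 ≈ -925.71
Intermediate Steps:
T(v, I) = 9/2 - I/4 (T(v, I) = 5 + (-2 - I)/4 = 5 + (-½ - I/4) = 9/2 - I/4)
O = 20 (O = -5*(-4) = 20)
M(R) = 40/7 (M(R) = 20/(9/2 - ¼*4) = 20/(9/2 - 1) = 20/(7/2) = 20*(2/7) = 40/7)
(-27*6)*M(-5) = -27*6*(40/7) = -162*40/7 = -6480/7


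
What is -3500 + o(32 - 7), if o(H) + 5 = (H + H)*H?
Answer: -2255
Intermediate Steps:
o(H) = -5 + 2*H² (o(H) = -5 + (H + H)*H = -5 + (2*H)*H = -5 + 2*H²)
-3500 + o(32 - 7) = -3500 + (-5 + 2*(32 - 7)²) = -3500 + (-5 + 2*25²) = -3500 + (-5 + 2*625) = -3500 + (-5 + 1250) = -3500 + 1245 = -2255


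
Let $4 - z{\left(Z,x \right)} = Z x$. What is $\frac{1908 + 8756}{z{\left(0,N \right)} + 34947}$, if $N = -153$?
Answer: $\frac{10664}{34951} \approx 0.30511$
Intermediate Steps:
$z{\left(Z,x \right)} = 4 - Z x$
$\frac{1908 + 8756}{z{\left(0,N \right)} + 34947} = \frac{1908 + 8756}{\left(4 - 0 \left(-153\right)\right) + 34947} = \frac{10664}{\left(4 + 0\right) + 34947} = \frac{10664}{4 + 34947} = \frac{10664}{34951}$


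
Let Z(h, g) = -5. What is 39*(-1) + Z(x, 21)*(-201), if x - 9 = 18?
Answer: 966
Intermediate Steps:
x = 27 (x = 9 + 18 = 27)
39*(-1) + Z(x, 21)*(-201) = 39*(-1) - 5*(-201) = -39 + 1005 = 966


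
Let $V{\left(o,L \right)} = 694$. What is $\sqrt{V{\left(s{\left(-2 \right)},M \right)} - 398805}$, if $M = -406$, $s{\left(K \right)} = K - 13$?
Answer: $i \sqrt{398111} \approx 630.96 i$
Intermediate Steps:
$s{\left(K \right)} = -13 + K$ ($s{\left(K \right)} = K - 13 = -13 + K$)
$\sqrt{V{\left(s{\left(-2 \right)},M \right)} - 398805} = \sqrt{694 - 398805} = \sqrt{-398111} = i \sqrt{398111}$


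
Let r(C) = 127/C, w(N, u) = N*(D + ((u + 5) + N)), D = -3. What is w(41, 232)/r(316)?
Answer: 3562900/127 ≈ 28054.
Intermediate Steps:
w(N, u) = N*(2 + N + u) (w(N, u) = N*(-3 + ((u + 5) + N)) = N*(-3 + ((5 + u) + N)) = N*(-3 + (5 + N + u)) = N*(2 + N + u))
w(41, 232)/r(316) = (41*(2 + 41 + 232))/((127/316)) = (41*275)/((127*(1/316))) = 11275/(127/316) = 11275*(316/127) = 3562900/127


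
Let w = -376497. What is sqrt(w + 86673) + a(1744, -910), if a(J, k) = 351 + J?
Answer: 2095 + 4*I*sqrt(18114) ≈ 2095.0 + 538.35*I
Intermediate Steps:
sqrt(w + 86673) + a(1744, -910) = sqrt(-376497 + 86673) + (351 + 1744) = sqrt(-289824) + 2095 = 4*I*sqrt(18114) + 2095 = 2095 + 4*I*sqrt(18114)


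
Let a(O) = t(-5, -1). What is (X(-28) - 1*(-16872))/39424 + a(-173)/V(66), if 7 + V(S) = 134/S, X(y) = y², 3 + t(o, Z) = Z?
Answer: 253111/202048 ≈ 1.2527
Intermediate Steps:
t(o, Z) = -3 + Z
a(O) = -4 (a(O) = -3 - 1 = -4)
V(S) = -7 + 134/S
(X(-28) - 1*(-16872))/39424 + a(-173)/V(66) = ((-28)² - 1*(-16872))/39424 - 4/(-7 + 134/66) = (784 + 16872)*(1/39424) - 4/(-7 + 134*(1/66)) = 17656*(1/39424) - 4/(-7 + 67/33) = 2207/4928 - 4/(-164/33) = 2207/4928 - 4*(-33/164) = 2207/4928 + 33/41 = 253111/202048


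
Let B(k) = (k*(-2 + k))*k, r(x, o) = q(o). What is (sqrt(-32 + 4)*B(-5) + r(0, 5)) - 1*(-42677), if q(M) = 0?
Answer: 42677 - 350*I*sqrt(7) ≈ 42677.0 - 926.01*I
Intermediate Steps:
r(x, o) = 0
B(k) = k**2*(-2 + k)
(sqrt(-32 + 4)*B(-5) + r(0, 5)) - 1*(-42677) = (sqrt(-32 + 4)*((-5)**2*(-2 - 5)) + 0) - 1*(-42677) = (sqrt(-28)*(25*(-7)) + 0) + 42677 = ((2*I*sqrt(7))*(-175) + 0) + 42677 = (-350*I*sqrt(7) + 0) + 42677 = -350*I*sqrt(7) + 42677 = 42677 - 350*I*sqrt(7)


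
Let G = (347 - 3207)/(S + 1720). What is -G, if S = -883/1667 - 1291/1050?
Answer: 5006001000/3007522753 ≈ 1.6645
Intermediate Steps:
S = -3079247/1750350 (S = -883*1/1667 - 1291*1/1050 = -883/1667 - 1291/1050 = -3079247/1750350 ≈ -1.7592)
G = -5006001000/3007522753 (G = (347 - 3207)/(-3079247/1750350 + 1720) = -2860/3007522753/1750350 = -2860*1750350/3007522753 = -5006001000/3007522753 ≈ -1.6645)
-G = -1*(-5006001000/3007522753) = 5006001000/3007522753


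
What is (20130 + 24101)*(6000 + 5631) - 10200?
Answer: 514440561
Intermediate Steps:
(20130 + 24101)*(6000 + 5631) - 10200 = 44231*11631 - 10200 = 514450761 - 10200 = 514440561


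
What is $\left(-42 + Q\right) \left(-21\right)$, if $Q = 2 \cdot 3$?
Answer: $756$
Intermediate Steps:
$Q = 6$
$\left(-42 + Q\right) \left(-21\right) = \left(-42 + 6\right) \left(-21\right) = \left(-36\right) \left(-21\right) = 756$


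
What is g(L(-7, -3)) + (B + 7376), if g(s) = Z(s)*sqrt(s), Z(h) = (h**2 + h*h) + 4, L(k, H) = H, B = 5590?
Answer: 12966 + 22*I*sqrt(3) ≈ 12966.0 + 38.105*I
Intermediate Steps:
Z(h) = 4 + 2*h**2 (Z(h) = (h**2 + h**2) + 4 = 2*h**2 + 4 = 4 + 2*h**2)
g(s) = sqrt(s)*(4 + 2*s**2) (g(s) = (4 + 2*s**2)*sqrt(s) = sqrt(s)*(4 + 2*s**2))
g(L(-7, -3)) + (B + 7376) = 2*sqrt(-3)*(2 + (-3)**2) + (5590 + 7376) = 2*(I*sqrt(3))*(2 + 9) + 12966 = 2*(I*sqrt(3))*11 + 12966 = 22*I*sqrt(3) + 12966 = 12966 + 22*I*sqrt(3)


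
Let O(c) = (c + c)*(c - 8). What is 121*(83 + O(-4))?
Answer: 21659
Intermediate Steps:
O(c) = 2*c*(-8 + c) (O(c) = (2*c)*(-8 + c) = 2*c*(-8 + c))
121*(83 + O(-4)) = 121*(83 + 2*(-4)*(-8 - 4)) = 121*(83 + 2*(-4)*(-12)) = 121*(83 + 96) = 121*179 = 21659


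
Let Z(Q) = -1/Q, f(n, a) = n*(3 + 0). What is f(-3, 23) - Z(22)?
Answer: -197/22 ≈ -8.9545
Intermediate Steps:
f(n, a) = 3*n (f(n, a) = n*3 = 3*n)
f(-3, 23) - Z(22) = 3*(-3) - (-1)/22 = -9 - (-1)/22 = -9 - 1*(-1/22) = -9 + 1/22 = -197/22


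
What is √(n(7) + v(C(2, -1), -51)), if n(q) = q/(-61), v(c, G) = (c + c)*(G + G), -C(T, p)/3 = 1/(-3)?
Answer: I*√759511/61 ≈ 14.287*I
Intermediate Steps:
C(T, p) = 1 (C(T, p) = -3/(-3) = -3*(-⅓) = 1)
v(c, G) = 4*G*c (v(c, G) = (2*c)*(2*G) = 4*G*c)
n(q) = -q/61 (n(q) = q*(-1/61) = -q/61)
√(n(7) + v(C(2, -1), -51)) = √(-1/61*7 + 4*(-51)*1) = √(-7/61 - 204) = √(-12451/61) = I*√759511/61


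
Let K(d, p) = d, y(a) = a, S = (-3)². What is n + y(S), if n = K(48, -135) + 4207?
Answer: 4264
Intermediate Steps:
S = 9
n = 4255 (n = 48 + 4207 = 4255)
n + y(S) = 4255 + 9 = 4264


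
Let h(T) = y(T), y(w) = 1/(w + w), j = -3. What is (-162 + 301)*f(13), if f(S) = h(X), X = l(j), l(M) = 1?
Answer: 139/2 ≈ 69.500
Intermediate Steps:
y(w) = 1/(2*w)
X = 1
h(T) = 1/(2*T)
f(S) = ½ (f(S) = (½)/1 = (½)*1 = ½)
(-162 + 301)*f(13) = (-162 + 301)*(½) = 139*(½) = 139/2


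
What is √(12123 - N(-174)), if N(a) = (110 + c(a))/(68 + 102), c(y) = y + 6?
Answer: 2*√21897785/85 ≈ 110.11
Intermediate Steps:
c(y) = 6 + y
N(a) = 58/85 + a/170 (N(a) = (110 + (6 + a))/(68 + 102) = (116 + a)/170 = (116 + a)*(1/170) = 58/85 + a/170)
√(12123 - N(-174)) = √(12123 - (58/85 + (1/170)*(-174))) = √(12123 - (58/85 - 87/85)) = √(12123 - 1*(-29/85)) = √(12123 + 29/85) = √(1030484/85) = 2*√21897785/85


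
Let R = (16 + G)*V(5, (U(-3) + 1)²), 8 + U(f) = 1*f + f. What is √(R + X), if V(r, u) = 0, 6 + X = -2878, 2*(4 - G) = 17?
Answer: 2*I*√721 ≈ 53.703*I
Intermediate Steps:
U(f) = -8 + 2*f (U(f) = -8 + (1*f + f) = -8 + (f + f) = -8 + 2*f)
G = -9/2 (G = 4 - ½*17 = 4 - 17/2 = -9/2 ≈ -4.5000)
X = -2884 (X = -6 - 2878 = -2884)
R = 0 (R = (16 - 9/2)*0 = (23/2)*0 = 0)
√(R + X) = √(0 - 2884) = √(-2884) = 2*I*√721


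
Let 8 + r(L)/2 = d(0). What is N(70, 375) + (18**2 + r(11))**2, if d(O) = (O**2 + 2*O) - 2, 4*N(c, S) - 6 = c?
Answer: 92435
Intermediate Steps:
N(c, S) = 3/2 + c/4
d(O) = -2 + O**2 + 2*O
r(L) = -20 (r(L) = -16 + 2*(-2 + 0**2 + 2*0) = -16 + 2*(-2 + 0 + 0) = -16 + 2*(-2) = -16 - 4 = -20)
N(70, 375) + (18**2 + r(11))**2 = (3/2 + (1/4)*70) + (18**2 - 20)**2 = (3/2 + 35/2) + (324 - 20)**2 = 19 + 304**2 = 19 + 92416 = 92435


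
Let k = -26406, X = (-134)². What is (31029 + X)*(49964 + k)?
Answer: 1153988630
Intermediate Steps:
X = 17956
(31029 + X)*(49964 + k) = (31029 + 17956)*(49964 - 26406) = 48985*23558 = 1153988630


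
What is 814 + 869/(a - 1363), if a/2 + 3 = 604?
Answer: 130185/161 ≈ 808.60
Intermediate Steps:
a = 1202 (a = -6 + 2*604 = -6 + 1208 = 1202)
814 + 869/(a - 1363) = 814 + 869/(1202 - 1363) = 814 + 869/(-161) = 814 - 1/161*869 = 814 - 869/161 = 130185/161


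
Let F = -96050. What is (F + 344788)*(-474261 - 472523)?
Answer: -235501158592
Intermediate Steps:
(F + 344788)*(-474261 - 472523) = (-96050 + 344788)*(-474261 - 472523) = 248738*(-946784) = -235501158592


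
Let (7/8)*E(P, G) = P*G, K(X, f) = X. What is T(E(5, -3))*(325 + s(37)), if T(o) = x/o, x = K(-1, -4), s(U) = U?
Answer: 1267/60 ≈ 21.117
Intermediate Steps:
x = -1
E(P, G) = 8*G*P/7 (E(P, G) = 8*(P*G)/7 = 8*(G*P)/7 = 8*G*P/7)
T(o) = -1/o
T(E(5, -3))*(325 + s(37)) = (-1/((8/7)*(-3)*5))*(325 + 37) = -1/(-120/7)*362 = -1*(-7/120)*362 = (7/120)*362 = 1267/60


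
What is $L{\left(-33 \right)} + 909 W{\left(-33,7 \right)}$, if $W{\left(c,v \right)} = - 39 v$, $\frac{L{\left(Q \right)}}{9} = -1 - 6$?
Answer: $-248220$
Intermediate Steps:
$L{\left(Q \right)} = -63$ ($L{\left(Q \right)} = 9 \left(-1 - 6\right) = 9 \left(-7\right) = -63$)
$L{\left(-33 \right)} + 909 W{\left(-33,7 \right)} = -63 + 909 \left(\left(-39\right) 7\right) = -63 + 909 \left(-273\right) = -63 - 248157 = -248220$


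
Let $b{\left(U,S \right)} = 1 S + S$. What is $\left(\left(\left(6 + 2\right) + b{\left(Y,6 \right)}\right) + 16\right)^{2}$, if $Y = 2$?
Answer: $1296$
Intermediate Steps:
$b{\left(U,S \right)} = 2 S$ ($b{\left(U,S \right)} = S + S = 2 S$)
$\left(\left(\left(6 + 2\right) + b{\left(Y,6 \right)}\right) + 16\right)^{2} = \left(\left(\left(6 + 2\right) + 2 \cdot 6\right) + 16\right)^{2} = \left(\left(8 + 12\right) + 16\right)^{2} = \left(20 + 16\right)^{2} = 36^{2} = 1296$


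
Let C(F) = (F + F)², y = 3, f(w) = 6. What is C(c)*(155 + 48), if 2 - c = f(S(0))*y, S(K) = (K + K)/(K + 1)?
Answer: 207872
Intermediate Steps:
S(K) = 2*K/(1 + K) (S(K) = (2*K)/(1 + K) = 2*K/(1 + K))
c = -16 (c = 2 - 6*3 = 2 - 1*18 = 2 - 18 = -16)
C(F) = 4*F² (C(F) = (2*F)² = 4*F²)
C(c)*(155 + 48) = (4*(-16)²)*(155 + 48) = (4*256)*203 = 1024*203 = 207872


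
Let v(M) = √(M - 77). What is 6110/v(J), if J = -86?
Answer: -6110*I*√163/163 ≈ -478.57*I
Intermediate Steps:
v(M) = √(-77 + M)
6110/v(J) = 6110/(√(-77 - 86)) = 6110/(√(-163)) = 6110/((I*√163)) = 6110*(-I*√163/163) = -6110*I*√163/163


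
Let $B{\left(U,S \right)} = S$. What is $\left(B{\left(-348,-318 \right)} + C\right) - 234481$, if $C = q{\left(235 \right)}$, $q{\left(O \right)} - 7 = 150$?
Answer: $-234642$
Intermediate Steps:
$q{\left(O \right)} = 157$ ($q{\left(O \right)} = 7 + 150 = 157$)
$C = 157$
$\left(B{\left(-348,-318 \right)} + C\right) - 234481 = \left(-318 + 157\right) - 234481 = -161 - 234481 = -234642$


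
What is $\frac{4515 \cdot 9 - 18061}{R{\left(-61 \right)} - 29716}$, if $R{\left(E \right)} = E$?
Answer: $- \frac{22574}{29777} \approx -0.7581$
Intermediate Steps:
$\frac{4515 \cdot 9 - 18061}{R{\left(-61 \right)} - 29716} = \frac{4515 \cdot 9 - 18061}{-61 - 29716} = \frac{40635 - 18061}{-29777} = 22574 \left(- \frac{1}{29777}\right) = - \frac{22574}{29777}$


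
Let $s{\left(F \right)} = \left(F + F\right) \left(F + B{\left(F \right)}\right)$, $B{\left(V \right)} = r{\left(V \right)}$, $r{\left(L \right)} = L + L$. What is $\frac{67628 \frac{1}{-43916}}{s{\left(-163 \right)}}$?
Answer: $- \frac{16907}{1750206306} \approx -9.66 \cdot 10^{-6}$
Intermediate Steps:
$r{\left(L \right)} = 2 L$
$B{\left(V \right)} = 2 V$
$s{\left(F \right)} = 6 F^{2}$ ($s{\left(F \right)} = \left(F + F\right) \left(F + 2 F\right) = 2 F 3 F = 6 F^{2}$)
$\frac{67628 \frac{1}{-43916}}{s{\left(-163 \right)}} = \frac{67628 \frac{1}{-43916}}{6 \left(-163\right)^{2}} = \frac{67628 \left(- \frac{1}{43916}\right)}{6 \cdot 26569} = - \frac{16907}{10979 \cdot 159414} = \left(- \frac{16907}{10979}\right) \frac{1}{159414} = - \frac{16907}{1750206306}$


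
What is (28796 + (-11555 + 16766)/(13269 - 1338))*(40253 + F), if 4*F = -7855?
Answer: 17540064815353/15908 ≈ 1.1026e+9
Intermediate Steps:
F = -7855/4 (F = (¼)*(-7855) = -7855/4 ≈ -1963.8)
(28796 + (-11555 + 16766)/(13269 - 1338))*(40253 + F) = (28796 + (-11555 + 16766)/(13269 - 1338))*(40253 - 7855/4) = (28796 + 5211/11931)*(153157/4) = (28796 + 5211*(1/11931))*(153157/4) = (28796 + 1737/3977)*(153157/4) = (114523429/3977)*(153157/4) = 17540064815353/15908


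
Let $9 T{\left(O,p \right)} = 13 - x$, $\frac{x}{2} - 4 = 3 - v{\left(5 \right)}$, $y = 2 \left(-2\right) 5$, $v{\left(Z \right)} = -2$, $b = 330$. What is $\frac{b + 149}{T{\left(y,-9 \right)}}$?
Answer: $- \frac{4311}{5} \approx -862.2$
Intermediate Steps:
$y = -20$ ($y = \left(-4\right) 5 = -20$)
$x = 18$ ($x = 8 + 2 \left(3 - -2\right) = 8 + 2 \left(3 + 2\right) = 8 + 2 \cdot 5 = 8 + 10 = 18$)
$T{\left(O,p \right)} = - \frac{5}{9}$ ($T{\left(O,p \right)} = \frac{13 - 18}{9} = \frac{1}{9} \left(-5\right) = - \frac{5}{9}$)
$\frac{b + 149}{T{\left(y,-9 \right)}} = \frac{330 + 149}{- \frac{5}{9}} = 479 \left(- \frac{9}{5}\right) = - \frac{4311}{5}$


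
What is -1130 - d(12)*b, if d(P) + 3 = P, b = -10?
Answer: -1040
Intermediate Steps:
d(P) = -3 + P
-1130 - d(12)*b = -1130 - (-3 + 12)*(-10) = -1130 - 9*(-10) = -1130 - 1*(-90) = -1130 + 90 = -1040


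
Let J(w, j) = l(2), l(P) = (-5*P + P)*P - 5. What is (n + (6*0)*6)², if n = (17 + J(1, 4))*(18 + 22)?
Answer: 25600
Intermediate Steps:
l(P) = -5 - 4*P² (l(P) = (-4*P)*P - 5 = -4*P² - 5 = -5 - 4*P²)
J(w, j) = -21 (J(w, j) = -5 - 4*2² = -5 - 4*4 = -5 - 16 = -21)
n = -160 (n = (17 - 21)*(18 + 22) = -4*40 = -160)
(n + (6*0)*6)² = (-160 + (6*0)*6)² = (-160 + 0*6)² = (-160 + 0)² = (-160)² = 25600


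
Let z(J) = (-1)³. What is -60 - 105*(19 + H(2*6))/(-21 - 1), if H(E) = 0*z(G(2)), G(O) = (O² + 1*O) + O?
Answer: 675/22 ≈ 30.682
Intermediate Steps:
G(O) = O² + 2*O (G(O) = (O² + O) + O = (O + O²) + O = O² + 2*O)
z(J) = -1
H(E) = 0 (H(E) = 0*(-1) = 0)
-60 - 105*(19 + H(2*6))/(-21 - 1) = -60 - 105*(19 + 0)/(-21 - 1) = -60 - 1995/(-22) = -60 - 1995*(-1)/22 = -60 - 105*(-19/22) = -60 + 1995/22 = 675/22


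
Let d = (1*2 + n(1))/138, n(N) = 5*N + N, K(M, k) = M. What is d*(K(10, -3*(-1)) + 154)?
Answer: 656/69 ≈ 9.5072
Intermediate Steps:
n(N) = 6*N
d = 4/69 (d = (1*2 + 6*1)/138 = (2 + 6)*(1/138) = 8*(1/138) = 4/69 ≈ 0.057971)
d*(K(10, -3*(-1)) + 154) = 4*(10 + 154)/69 = (4/69)*164 = 656/69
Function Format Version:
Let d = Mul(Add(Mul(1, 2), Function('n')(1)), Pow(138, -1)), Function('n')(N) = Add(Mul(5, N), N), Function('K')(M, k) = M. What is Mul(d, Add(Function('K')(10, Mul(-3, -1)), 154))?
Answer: Rational(656, 69) ≈ 9.5072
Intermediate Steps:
Function('n')(N) = Mul(6, N)
d = Rational(4, 69) (d = Mul(Add(Mul(1, 2), Mul(6, 1)), Pow(138, -1)) = Mul(Add(2, 6), Rational(1, 138)) = Mul(8, Rational(1, 138)) = Rational(4, 69) ≈ 0.057971)
Mul(d, Add(Function('K')(10, Mul(-3, -1)), 154)) = Mul(Rational(4, 69), Add(10, 154)) = Mul(Rational(4, 69), 164) = Rational(656, 69)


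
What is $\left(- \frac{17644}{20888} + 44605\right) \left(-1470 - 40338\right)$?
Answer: $- \frac{4869020280696}{2611} \approx -1.8648 \cdot 10^{9}$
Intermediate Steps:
$\left(- \frac{17644}{20888} + 44605\right) \left(-1470 - 40338\right) = \left(\left(-17644\right) \frac{1}{20888} + 44605\right) \left(-41808\right) = \left(- \frac{4411}{5222} + 44605\right) \left(-41808\right) = \frac{232922899}{5222} \left(-41808\right) = - \frac{4869020280696}{2611}$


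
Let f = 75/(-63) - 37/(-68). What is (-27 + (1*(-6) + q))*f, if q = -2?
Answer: 4615/204 ≈ 22.623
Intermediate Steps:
f = -923/1428 (f = 75*(-1/63) - 37*(-1/68) = -25/21 + 37/68 = -923/1428 ≈ -0.64636)
(-27 + (1*(-6) + q))*f = (-27 + (1*(-6) - 2))*(-923/1428) = (-27 + (-6 - 2))*(-923/1428) = (-27 - 8)*(-923/1428) = -35*(-923/1428) = 4615/204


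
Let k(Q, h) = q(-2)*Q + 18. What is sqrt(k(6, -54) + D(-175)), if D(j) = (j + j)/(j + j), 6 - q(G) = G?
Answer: sqrt(67) ≈ 8.1853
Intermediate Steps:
q(G) = 6 - G
k(Q, h) = 18 + 8*Q (k(Q, h) = (6 - 1*(-2))*Q + 18 = (6 + 2)*Q + 18 = 8*Q + 18 = 18 + 8*Q)
D(j) = 1 (D(j) = (2*j)/((2*j)) = (2*j)*(1/(2*j)) = 1)
sqrt(k(6, -54) + D(-175)) = sqrt((18 + 8*6) + 1) = sqrt((18 + 48) + 1) = sqrt(66 + 1) = sqrt(67)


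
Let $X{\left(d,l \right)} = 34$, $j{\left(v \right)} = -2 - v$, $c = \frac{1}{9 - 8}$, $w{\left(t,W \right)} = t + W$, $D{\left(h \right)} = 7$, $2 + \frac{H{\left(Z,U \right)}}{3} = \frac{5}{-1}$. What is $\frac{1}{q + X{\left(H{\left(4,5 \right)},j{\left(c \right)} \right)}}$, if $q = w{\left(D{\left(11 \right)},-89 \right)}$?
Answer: $- \frac{1}{48} \approx -0.020833$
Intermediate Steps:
$H{\left(Z,U \right)} = -21$ ($H{\left(Z,U \right)} = -6 + 3 \frac{5}{-1} = -6 + 3 \cdot 5 \left(-1\right) = -6 + 3 \left(-5\right) = -6 - 15 = -21$)
$w{\left(t,W \right)} = W + t$
$c = 1$ ($c = 1^{-1} = 1$)
$q = -82$ ($q = -89 + 7 = -82$)
$\frac{1}{q + X{\left(H{\left(4,5 \right)},j{\left(c \right)} \right)}} = \frac{1}{-82 + 34} = \frac{1}{-48} = - \frac{1}{48}$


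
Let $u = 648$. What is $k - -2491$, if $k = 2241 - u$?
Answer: $4084$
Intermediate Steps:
$k = 1593$ ($k = 2241 - 648 = 1593$)
$k - -2491 = 1593 - -2491 = 1593 + 2491 = 4084$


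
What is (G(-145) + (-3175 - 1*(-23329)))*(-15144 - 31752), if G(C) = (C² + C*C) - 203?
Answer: -2907598896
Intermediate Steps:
G(C) = -203 + 2*C² (G(C) = (C² + C²) - 203 = 2*C² - 203 = -203 + 2*C²)
(G(-145) + (-3175 - 1*(-23329)))*(-15144 - 31752) = ((-203 + 2*(-145)²) + (-3175 - 1*(-23329)))*(-15144 - 31752) = ((-203 + 2*21025) + (-3175 + 23329))*(-46896) = ((-203 + 42050) + 20154)*(-46896) = (41847 + 20154)*(-46896) = 62001*(-46896) = -2907598896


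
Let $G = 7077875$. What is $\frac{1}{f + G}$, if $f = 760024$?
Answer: $\frac{1}{7837899} \approx 1.2759 \cdot 10^{-7}$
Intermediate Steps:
$\frac{1}{f + G} = \frac{1}{760024 + 7077875} = \frac{1}{7837899}$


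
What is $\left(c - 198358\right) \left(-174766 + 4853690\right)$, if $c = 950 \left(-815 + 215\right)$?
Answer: $-3595088686792$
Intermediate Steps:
$c = -570000$ ($c = 950 \left(-600\right) = -570000$)
$\left(c - 198358\right) \left(-174766 + 4853690\right) = \left(-570000 - 198358\right) \left(-174766 + 4853690\right) = \left(-768358\right) 4678924 = -3595088686792$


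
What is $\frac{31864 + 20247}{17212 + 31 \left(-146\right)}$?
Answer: $\frac{52111}{12686} \approx 4.1078$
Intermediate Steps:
$\frac{31864 + 20247}{17212 + 31 \left(-146\right)} = \frac{52111}{17212 - 4526} = \frac{52111}{12686}$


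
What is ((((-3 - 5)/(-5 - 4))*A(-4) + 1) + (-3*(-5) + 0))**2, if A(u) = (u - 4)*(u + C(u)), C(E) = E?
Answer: 430336/81 ≈ 5312.8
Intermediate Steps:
A(u) = 2*u*(-4 + u) (A(u) = (u - 4)*(u + u) = (-4 + u)*(2*u) = 2*u*(-4 + u))
((((-3 - 5)/(-5 - 4))*A(-4) + 1) + (-3*(-5) + 0))**2 = ((((-3 - 5)/(-5 - 4))*(2*(-4)*(-4 - 4)) + 1) + (-3*(-5) + 0))**2 = (((-8/(-9))*(2*(-4)*(-8)) + 1) + (15 + 0))**2 = ((-8*(-1/9)*64 + 1) + 15)**2 = (((8/9)*64 + 1) + 15)**2 = ((512/9 + 1) + 15)**2 = (521/9 + 15)**2 = (656/9)**2 = 430336/81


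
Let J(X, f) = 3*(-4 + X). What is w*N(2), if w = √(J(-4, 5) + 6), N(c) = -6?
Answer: -18*I*√2 ≈ -25.456*I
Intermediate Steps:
J(X, f) = -12 + 3*X
w = 3*I*√2 (w = √((-12 + 3*(-4)) + 6) = √((-12 - 12) + 6) = √(-24 + 6) = √(-18) = 3*I*√2 ≈ 4.2426*I)
w*N(2) = (3*I*√2)*(-6) = -18*I*√2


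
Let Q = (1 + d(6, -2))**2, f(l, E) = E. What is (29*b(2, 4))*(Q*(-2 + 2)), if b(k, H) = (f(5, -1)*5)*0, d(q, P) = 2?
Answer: 0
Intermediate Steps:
b(k, H) = 0 (b(k, H) = -1*5*0 = -5*0 = 0)
Q = 9 (Q = (1 + 2)**2 = 3**2 = 9)
(29*b(2, 4))*(Q*(-2 + 2)) = (29*0)*(9*(-2 + 2)) = 0*(9*0) = 0*0 = 0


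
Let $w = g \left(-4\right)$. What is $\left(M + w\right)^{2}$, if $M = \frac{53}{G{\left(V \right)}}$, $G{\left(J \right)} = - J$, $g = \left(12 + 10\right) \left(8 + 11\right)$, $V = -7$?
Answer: $\frac{135745801}{49} \approx 2.7703 \cdot 10^{6}$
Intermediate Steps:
$g = 418$ ($g = 22 \cdot 19 = 418$)
$M = \frac{53}{7}$ ($M = \frac{53}{\left(-1\right) \left(-7\right)} = \frac{53}{7} \approx 7.5714$)
$w = -1672$ ($w = 418 \left(-4\right) = -1672$)
$\left(M + w\right)^{2} = \left(\frac{53}{7} - 1672\right)^{2} = \left(- \frac{11651}{7}\right)^{2} = \frac{135745801}{49}$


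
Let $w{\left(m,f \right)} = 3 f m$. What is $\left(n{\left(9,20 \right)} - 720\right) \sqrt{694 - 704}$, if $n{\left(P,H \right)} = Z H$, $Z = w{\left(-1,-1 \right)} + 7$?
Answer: $- 520 i \sqrt{10} \approx - 1644.4 i$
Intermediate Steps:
$w{\left(m,f \right)} = 3 f m$
$Z = 10$ ($Z = 3 \left(-1\right) \left(-1\right) + 7 = 3 + 7 = 10$)
$n{\left(P,H \right)} = 10 H$
$\left(n{\left(9,20 \right)} - 720\right) \sqrt{694 - 704} = \left(10 \cdot 20 - 720\right) \sqrt{694 - 704} = \left(200 - 720\right) \sqrt{-10} = - 520 i \sqrt{10}$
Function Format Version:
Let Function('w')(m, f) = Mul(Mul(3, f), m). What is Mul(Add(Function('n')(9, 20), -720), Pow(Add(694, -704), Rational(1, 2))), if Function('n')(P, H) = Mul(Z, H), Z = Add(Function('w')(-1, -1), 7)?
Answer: Mul(-520, I, Pow(10, Rational(1, 2))) ≈ Mul(-1644.4, I)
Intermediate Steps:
Function('w')(m, f) = Mul(3, f, m)
Z = 10 (Z = Add(Mul(3, -1, -1), 7) = Add(3, 7) = 10)
Function('n')(P, H) = Mul(10, H)
Mul(Add(Function('n')(9, 20), -720), Pow(Add(694, -704), Rational(1, 2))) = Mul(Add(Mul(10, 20), -720), Pow(Add(694, -704), Rational(1, 2))) = Mul(Add(200, -720), Pow(-10, Rational(1, 2))) = Mul(-520, Mul(I, Pow(10, Rational(1, 2)))) = Mul(-520, I, Pow(10, Rational(1, 2)))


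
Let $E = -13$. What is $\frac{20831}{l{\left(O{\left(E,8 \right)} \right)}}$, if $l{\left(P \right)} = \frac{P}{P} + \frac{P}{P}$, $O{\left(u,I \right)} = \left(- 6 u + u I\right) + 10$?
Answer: $\frac{20831}{2} \approx 10416.0$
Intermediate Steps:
$O{\left(u,I \right)} = 10 - 6 u + I u$ ($O{\left(u,I \right)} = \left(- 6 u + I u\right) + 10 = 10 - 6 u + I u$)
$l{\left(P \right)} = 2$ ($l{\left(P \right)} = 1 + 1 = 2$)
$\frac{20831}{l{\left(O{\left(E,8 \right)} \right)}} = \frac{20831}{2}$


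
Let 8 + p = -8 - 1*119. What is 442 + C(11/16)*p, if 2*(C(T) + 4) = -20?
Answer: 2332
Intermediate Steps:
p = -135 (p = -8 + (-8 - 1*119) = -8 + (-8 - 119) = -8 - 127 = -135)
C(T) = -14 (C(T) = -4 + (1/2)*(-20) = -4 - 10 = -14)
442 + C(11/16)*p = 442 - 14*(-135) = 442 + 1890 = 2332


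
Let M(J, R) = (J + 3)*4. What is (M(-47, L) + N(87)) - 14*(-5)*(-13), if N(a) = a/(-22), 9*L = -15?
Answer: -23979/22 ≈ -1090.0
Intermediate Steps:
L = -5/3 (L = (⅑)*(-15) = -5/3 ≈ -1.6667)
N(a) = -a/22 (N(a) = a*(-1/22) = -a/22)
M(J, R) = 12 + 4*J (M(J, R) = (3 + J)*4 = 12 + 4*J)
(M(-47, L) + N(87)) - 14*(-5)*(-13) = ((12 + 4*(-47)) - 1/22*87) - 14*(-5)*(-13) = ((12 - 188) - 87/22) + 70*(-13) = (-176 - 87/22) - 910 = -3959/22 - 910 = -23979/22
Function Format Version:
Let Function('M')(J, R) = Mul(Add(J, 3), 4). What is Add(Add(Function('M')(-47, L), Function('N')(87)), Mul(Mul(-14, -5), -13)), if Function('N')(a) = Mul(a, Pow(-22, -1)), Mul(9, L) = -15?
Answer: Rational(-23979, 22) ≈ -1090.0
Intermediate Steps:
L = Rational(-5, 3) (L = Mul(Rational(1, 9), -15) = Rational(-5, 3) ≈ -1.6667)
Function('N')(a) = Mul(Rational(-1, 22), a) (Function('N')(a) = Mul(a, Rational(-1, 22)) = Mul(Rational(-1, 22), a))
Function('M')(J, R) = Add(12, Mul(4, J)) (Function('M')(J, R) = Mul(Add(3, J), 4) = Add(12, Mul(4, J)))
Add(Add(Function('M')(-47, L), Function('N')(87)), Mul(Mul(-14, -5), -13)) = Add(Add(Add(12, Mul(4, -47)), Mul(Rational(-1, 22), 87)), Mul(Mul(-14, -5), -13)) = Add(Add(Add(12, -188), Rational(-87, 22)), Mul(70, -13)) = Add(Add(-176, Rational(-87, 22)), -910) = Add(Rational(-3959, 22), -910) = Rational(-23979, 22)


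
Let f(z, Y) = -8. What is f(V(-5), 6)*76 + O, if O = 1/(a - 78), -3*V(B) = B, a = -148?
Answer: -137409/226 ≈ -608.00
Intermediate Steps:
V(B) = -B/3
O = -1/226 (O = 1/(-148 - 78) = 1/(-226) = -1/226 ≈ -0.0044248)
f(V(-5), 6)*76 + O = -8*76 - 1/226 = -608 - 1/226 = -137409/226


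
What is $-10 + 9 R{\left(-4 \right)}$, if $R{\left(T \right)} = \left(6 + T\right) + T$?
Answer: $-28$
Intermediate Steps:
$R{\left(T \right)} = 6 + 2 T$
$-10 + 9 R{\left(-4 \right)} = -10 + 9 \left(6 + 2 \left(-4\right)\right) = -10 + 9 \left(6 - 8\right) = -10 + 9 \left(-2\right) = -10 - 18 = -28$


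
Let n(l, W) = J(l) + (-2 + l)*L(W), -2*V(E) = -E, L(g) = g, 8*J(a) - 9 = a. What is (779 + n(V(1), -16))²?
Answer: 165559689/256 ≈ 6.4672e+5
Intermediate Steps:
J(a) = 9/8 + a/8
V(E) = E/2 (V(E) = -(-1)*E/2 = E/2)
n(l, W) = 9/8 + l/8 + W*(-2 + l) (n(l, W) = (9/8 + l/8) + (-2 + l)*W = (9/8 + l/8) + W*(-2 + l) = 9/8 + l/8 + W*(-2 + l))
(779 + n(V(1), -16))² = (779 + (9/8 - 2*(-16) + ((½)*1)/8 - 8))² = (779 + (9/8 + 32 + (⅛)*(½) - 16*½))² = (779 + (9/8 + 32 + 1/16 - 8))² = (779 + 403/16)² = (12867/16)² = 165559689/256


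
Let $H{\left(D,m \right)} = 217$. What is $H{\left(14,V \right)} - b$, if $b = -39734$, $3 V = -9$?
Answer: $39951$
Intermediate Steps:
$V = -3$ ($V = \frac{1}{3} \left(-9\right) = -3$)
$H{\left(14,V \right)} - b = 217 - -39734 = 217 + 39734 = 39951$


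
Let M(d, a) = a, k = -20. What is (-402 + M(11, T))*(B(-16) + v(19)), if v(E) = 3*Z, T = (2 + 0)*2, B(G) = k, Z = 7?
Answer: -398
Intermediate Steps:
B(G) = -20
T = 4 (T = 2*2 = 4)
v(E) = 21 (v(E) = 3*7 = 21)
(-402 + M(11, T))*(B(-16) + v(19)) = (-402 + 4)*(-20 + 21) = -398*1 = -398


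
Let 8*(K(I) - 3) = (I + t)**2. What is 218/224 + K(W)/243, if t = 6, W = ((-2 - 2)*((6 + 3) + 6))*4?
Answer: 264469/9072 ≈ 29.152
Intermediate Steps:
W = -240 (W = -4*(9 + 6)*4 = -4*15*4 = -60*4 = -240)
K(I) = 3 + (6 + I)**2/8 (K(I) = 3 + (I + 6)**2/8 = 3 + (6 + I)**2/8)
218/224 + K(W)/243 = 218/224 + (3 + (6 - 240)**2/8)/243 = 218*(1/224) + (3 + (1/8)*(-234)**2)*(1/243) = 109/112 + (3 + (1/8)*54756)*(1/243) = 109/112 + (3 + 13689/2)*(1/243) = 109/112 + (13695/2)*(1/243) = 109/112 + 4565/162 = 264469/9072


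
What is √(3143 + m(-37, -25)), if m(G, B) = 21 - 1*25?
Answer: √3139 ≈ 56.027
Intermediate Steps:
m(G, B) = -4 (m(G, B) = 21 - 25 = -4)
√(3143 + m(-37, -25)) = √(3143 - 4) = √3139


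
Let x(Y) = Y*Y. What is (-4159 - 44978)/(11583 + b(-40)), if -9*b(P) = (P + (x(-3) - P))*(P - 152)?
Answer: -16379/3925 ≈ -4.1730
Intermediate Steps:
x(Y) = Y²
b(P) = 152 - P (b(P) = -(P + ((-3)² - P))*(P - 152)/9 = -(P + (9 - P))*(-152 + P)/9 = -(-152 + P) = -(-1368 + 9*P)/9 = 152 - P)
(-4159 - 44978)/(11583 + b(-40)) = (-4159 - 44978)/(11583 + (152 - 1*(-40))) = -49137/(11583 + (152 + 40)) = -49137/(11583 + 192) = -49137/11775 = -49137*1/11775 = -16379/3925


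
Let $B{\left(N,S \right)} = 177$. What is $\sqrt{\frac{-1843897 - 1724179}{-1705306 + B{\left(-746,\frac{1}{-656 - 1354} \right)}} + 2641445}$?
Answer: $\frac{\sqrt{7679914724352198049}}{1705129} \approx 1625.3$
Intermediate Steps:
$\sqrt{\frac{-1843897 - 1724179}{-1705306 + B{\left(-746,\frac{1}{-656 - 1354} \right)}} + 2641445} = \sqrt{\frac{-1843897 - 1724179}{-1705306 + 177} + 2641445} = \sqrt{- \frac{3568076}{-1705129} + 2641445} = \sqrt{\left(-3568076\right) \left(- \frac{1}{1705129}\right) + 2641445} = \sqrt{\frac{3568076}{1705129} + 2641445} = \sqrt{\frac{4504008039481}{1705129}} = \frac{\sqrt{7679914724352198049}}{1705129}$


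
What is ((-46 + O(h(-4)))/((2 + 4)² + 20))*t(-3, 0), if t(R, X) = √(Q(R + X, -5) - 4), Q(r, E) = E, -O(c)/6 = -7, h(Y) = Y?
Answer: -3*I/14 ≈ -0.21429*I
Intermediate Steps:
O(c) = 42 (O(c) = -6*(-7) = 42)
t(R, X) = 3*I (t(R, X) = √(-5 - 4) = √(-9) = 3*I)
((-46 + O(h(-4)))/((2 + 4)² + 20))*t(-3, 0) = ((-46 + 42)/((2 + 4)² + 20))*(3*I) = (-4/(6² + 20))*(3*I) = (-4/(36 + 20))*(3*I) = (-4/56)*(3*I) = (-4*1/56)*(3*I) = -3*I/14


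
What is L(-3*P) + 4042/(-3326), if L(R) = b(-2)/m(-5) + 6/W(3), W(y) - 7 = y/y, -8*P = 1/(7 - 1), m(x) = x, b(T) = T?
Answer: -2171/33260 ≈ -0.065274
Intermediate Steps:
P = -1/48 (P = -1/(8*(7 - 1)) = -⅛/6 = -⅛*⅙ = -1/48 ≈ -0.020833)
W(y) = 8 (W(y) = 7 + y/y = 7 + 1 = 8)
L(R) = 23/20 (L(R) = -2/(-5) + 6/8 = -2*(-⅕) + 6*(⅛) = ⅖ + ¾ = 23/20)
L(-3*P) + 4042/(-3326) = 23/20 + 4042/(-3326) = 23/20 + 4042*(-1/3326) = 23/20 - 2021/1663 = -2171/33260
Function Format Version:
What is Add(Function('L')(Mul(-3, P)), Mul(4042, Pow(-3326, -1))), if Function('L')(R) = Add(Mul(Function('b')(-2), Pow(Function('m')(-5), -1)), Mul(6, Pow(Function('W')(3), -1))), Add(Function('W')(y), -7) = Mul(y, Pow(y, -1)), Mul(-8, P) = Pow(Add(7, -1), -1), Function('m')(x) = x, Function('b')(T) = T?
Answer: Rational(-2171, 33260) ≈ -0.065274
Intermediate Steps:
P = Rational(-1, 48) (P = Mul(Rational(-1, 8), Pow(Add(7, -1), -1)) = Mul(Rational(-1, 8), Pow(6, -1)) = Mul(Rational(-1, 8), Rational(1, 6)) = Rational(-1, 48) ≈ -0.020833)
Function('W')(y) = 8 (Function('W')(y) = Add(7, Mul(y, Pow(y, -1))) = Add(7, 1) = 8)
Function('L')(R) = Rational(23, 20) (Function('L')(R) = Add(Mul(-2, Pow(-5, -1)), Mul(6, Pow(8, -1))) = Add(Mul(-2, Rational(-1, 5)), Mul(6, Rational(1, 8))) = Add(Rational(2, 5), Rational(3, 4)) = Rational(23, 20))
Add(Function('L')(Mul(-3, P)), Mul(4042, Pow(-3326, -1))) = Add(Rational(23, 20), Mul(4042, Pow(-3326, -1))) = Add(Rational(23, 20), Mul(4042, Rational(-1, 3326))) = Add(Rational(23, 20), Rational(-2021, 1663)) = Rational(-2171, 33260)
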